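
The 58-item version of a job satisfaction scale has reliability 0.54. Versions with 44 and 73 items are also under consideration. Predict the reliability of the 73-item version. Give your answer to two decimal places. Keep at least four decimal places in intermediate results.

0.60

Only the ratio of lengths matters: n = 73/58 = 1.2586
r_{73} = n·r / (1 + (n − 1)·r) = 0.6796 / 1.1396 ≈ 0.5963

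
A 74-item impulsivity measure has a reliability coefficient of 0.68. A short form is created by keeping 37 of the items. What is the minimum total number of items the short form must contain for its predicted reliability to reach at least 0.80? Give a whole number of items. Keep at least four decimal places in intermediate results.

First, r for the 37-item form: n = 37/74 = 0.5000, so r_37 = 0.5000·0.68/(1 + (0.5000 − 1)·0.68) = 0.5152
Then solve for n' with r_old = 0.5152, r_target = 0.80: n' = 0.80(1 − 0.5152)/[0.5152(1 − 0.80)] = 3.7640
Items = 3.7640 × 37 ≈ 139.27 → 140

140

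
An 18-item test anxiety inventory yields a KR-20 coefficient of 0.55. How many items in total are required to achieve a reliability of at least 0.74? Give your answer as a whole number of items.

Invert Spearman-Brown to solve for n:
n = r*(1 − r) / [ r (1 − r*) ]
n = 0.74 × (1 − 0.55) / [ 0.55 × (1 − 0.74) ]
n = 0.3330 / 0.1430 ≈ 2.3287
Items needed = n × 18 = 2.3287 × 18 ≈ 41.92 → round up to 42

42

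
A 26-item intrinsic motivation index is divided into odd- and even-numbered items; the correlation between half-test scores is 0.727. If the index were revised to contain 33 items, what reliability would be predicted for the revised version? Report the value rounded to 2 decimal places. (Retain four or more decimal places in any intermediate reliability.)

0.87

Spearman-Brown correction (n = 2): r_full = 2·0.727/(1 + 0.727) = 0.8419
Then adjust to 33 items: n = 33/26 = 1.2692
r_new = n·r_full / (1 + (n − 1)·r_full) = 1.0685 / 1.2266 ≈ 0.8711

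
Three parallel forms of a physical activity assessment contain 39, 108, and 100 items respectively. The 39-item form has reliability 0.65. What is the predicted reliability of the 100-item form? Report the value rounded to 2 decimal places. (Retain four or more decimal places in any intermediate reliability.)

The 108-item form is not needed; work directly from the 39-item form with n = 100/39 = 2.5641.
r_{100} = n·r / (1 + (n − 1)·r) = 1.6667 / 2.0167 ≈ 0.8264

0.83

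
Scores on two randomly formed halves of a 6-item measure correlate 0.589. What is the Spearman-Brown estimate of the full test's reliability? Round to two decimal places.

0.74

Each half is half the length of the full test, so the full test is n = 2 times a half.
r_full = 2(0.589) / (1 + 0.589)
       = 1.1780 / 1.5890 = 0.7413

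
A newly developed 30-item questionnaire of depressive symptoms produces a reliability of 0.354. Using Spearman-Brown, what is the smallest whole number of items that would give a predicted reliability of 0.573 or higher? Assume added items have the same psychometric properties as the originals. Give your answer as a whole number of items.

Rearranging the Spearman-Brown formula for n,
n = r*(1 − r) / [ r (1 − r*) ]
n = 0.573(1 − 0.354) / [0.354(1 − 0.573)]
n = 0.370158 / 0.151158 ≈ 2.4488
Items needed = n × 30 = 2.4488 × 30 ≈ 73.46 → round up to 74

74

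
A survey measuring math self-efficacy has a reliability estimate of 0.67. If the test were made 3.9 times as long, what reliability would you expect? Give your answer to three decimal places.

0.888

r_new = 3.9·0.67 / [1 + (3.9 − 1)·0.67]
     = 2.6130 / 2.9430 = 0.8879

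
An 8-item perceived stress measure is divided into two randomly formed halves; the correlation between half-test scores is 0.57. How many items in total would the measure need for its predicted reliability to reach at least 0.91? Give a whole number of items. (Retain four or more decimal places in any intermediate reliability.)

31

r_full = 2(0.57)/(1 + 0.57) = 0.7261
n = r_tgt(1 − r_full) / [r_full(1 − r_tgt)] = 0.91 × 0.2739 / (0.7261 × 0.09) ≈ 3.8141
Required items = 3.8141 × 8 = 30.51, so 31 items.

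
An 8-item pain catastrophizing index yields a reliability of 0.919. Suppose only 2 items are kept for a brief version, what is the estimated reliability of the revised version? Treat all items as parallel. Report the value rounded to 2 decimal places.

0.74

The new length is 2/8 = 0.25 times the old.
r_new = 0.25·0.919 / [1 + (0.25 − 1)·0.919]
     = 0.2298 / 0.3107 = 0.7396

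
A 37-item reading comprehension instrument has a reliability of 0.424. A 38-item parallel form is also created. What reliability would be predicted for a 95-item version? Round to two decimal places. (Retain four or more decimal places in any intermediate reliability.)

Only the ratio of lengths matters: n = 95/37 = 2.5676
r_{95} = n·r / (1 + (n − 1)·r) = 1.0887 / 1.6647 ≈ 0.6540

0.65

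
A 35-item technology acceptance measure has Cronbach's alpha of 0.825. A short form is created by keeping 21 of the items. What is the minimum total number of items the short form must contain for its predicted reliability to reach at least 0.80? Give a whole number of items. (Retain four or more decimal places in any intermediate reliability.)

First, r for the 21-item form: n = 21/35 = 0.6000, so r_21 = 0.6000·0.825/(1 + (0.6000 − 1)·0.825) = 0.7388
Then solve for n' with r_old = 0.7388, r_target = 0.80: n' = 0.80(1 − 0.7388)/[0.7388(1 − 0.80)] = 1.4142
Total items = 1.4142 × 21 = 29.70, rounded up to 30.

30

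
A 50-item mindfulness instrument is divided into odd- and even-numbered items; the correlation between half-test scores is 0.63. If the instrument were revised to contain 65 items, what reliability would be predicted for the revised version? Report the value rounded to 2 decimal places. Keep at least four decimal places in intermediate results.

0.82

Spearman-Brown correction (n = 2): r_full = 2·0.63/(1 + 0.63) = 0.7730
Then adjust to 65 items: n = 65/50 = 1.3000
r_new = n·r_full / (1 + (n − 1)·r_full) = 1.0049 / 1.2319 ≈ 0.8157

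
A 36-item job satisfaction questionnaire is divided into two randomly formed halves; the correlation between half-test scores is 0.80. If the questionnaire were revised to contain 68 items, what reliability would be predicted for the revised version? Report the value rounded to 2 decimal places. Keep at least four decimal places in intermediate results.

Full-test reliability from the split-half r: r_full = 2(0.80)/(1 + 0.80) = 0.8889
Length factor from 36 to 68 items: n = 68/36 = 1.8889
r_new = n·r_full / (1 + (n − 1)·r_full) = 1.6790 / 1.7901 ≈ 0.9379

0.94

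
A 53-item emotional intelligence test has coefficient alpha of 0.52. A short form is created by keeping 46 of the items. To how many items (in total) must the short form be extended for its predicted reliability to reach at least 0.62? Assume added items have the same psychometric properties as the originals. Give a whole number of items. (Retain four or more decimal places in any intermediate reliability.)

First, r for the 46-item form: n = 46/53 = 0.8679, so r_46 = 0.8679·0.52/(1 + (0.8679 − 1)·0.52) = 0.4846
Then solve for n' with r_old = 0.4846, r_target = 0.62: n' = 0.62(1 − 0.4846)/[0.4846(1 − 0.62)] = 1.7353
Items = 1.7353 × 46 ≈ 79.82 → 80

80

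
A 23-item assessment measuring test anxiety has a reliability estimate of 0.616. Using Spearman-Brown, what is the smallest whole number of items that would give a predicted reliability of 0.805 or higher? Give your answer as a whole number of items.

Spearman-Brown solved for the length factor n:
n = r_target (1 − r_old) / [ r_old (1 − r_target) ]
n = 0.805 × (1 − 0.616) / [ 0.616 × (1 − 0.805) ]
  = 0.309120 / 0.120120 = 2.5734
So the test needs 2.5734 × 23 ≈ 59.19 items; rounding up, 60.

60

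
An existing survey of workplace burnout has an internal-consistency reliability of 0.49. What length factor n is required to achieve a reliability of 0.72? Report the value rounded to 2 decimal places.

2.68

Rearranging the Spearman-Brown formula for n,
n = r*(1 − r) / [ r (1 − r*) ]
n = 0.72(1 − 0.49) / [0.49(1 − 0.72)]
  = 0.3672 / 0.1372 = 2.6764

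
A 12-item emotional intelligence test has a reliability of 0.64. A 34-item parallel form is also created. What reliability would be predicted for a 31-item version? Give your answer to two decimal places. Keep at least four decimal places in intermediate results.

Only the ratio of lengths matters: n = 31/12 = 2.5833
r_{31} = n·r / (1 + (n − 1)·r) = 1.6533 / 2.0133 ≈ 0.8212

0.82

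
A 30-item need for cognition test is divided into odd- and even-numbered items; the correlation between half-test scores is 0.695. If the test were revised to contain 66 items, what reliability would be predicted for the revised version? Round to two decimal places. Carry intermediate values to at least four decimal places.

Full-test reliability from the split-half r: r_full = 2(0.695)/(1 + 0.695) = 0.8201
Length factor from 30 to 66 items: n = 66/30 = 2.2000
r_new = n·r_full / (1 + (n − 1)·r_full) = 1.8042 / 1.9841 ≈ 0.9093

0.91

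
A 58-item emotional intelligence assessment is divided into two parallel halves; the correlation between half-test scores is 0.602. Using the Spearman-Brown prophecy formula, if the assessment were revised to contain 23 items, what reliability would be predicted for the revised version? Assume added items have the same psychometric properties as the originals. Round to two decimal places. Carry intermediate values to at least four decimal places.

First correct the split-half correlation to full-test reliability: r_full = 2 × 0.602 / (1 + 0.602) ≈ 0.7516
Length factor from 58 to 23 items: n = 23/58 = 0.3966
r_new = n·r_full / (1 + (n − 1)·r_full) = 0.2981 / 0.5465 ≈ 0.5455

0.55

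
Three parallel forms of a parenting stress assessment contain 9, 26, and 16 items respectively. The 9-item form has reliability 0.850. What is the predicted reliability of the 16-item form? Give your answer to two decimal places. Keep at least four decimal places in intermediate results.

Only the ratio of lengths matters: n = 16/9 = 1.7778
r_{16} = n·r / (1 + (n − 1)·r) = 1.5111 / 1.6611 ≈ 0.9097

0.91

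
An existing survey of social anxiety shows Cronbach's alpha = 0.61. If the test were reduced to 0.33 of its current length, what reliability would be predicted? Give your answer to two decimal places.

0.34

r_new = 0.33·0.61 / [1 + (0.33 − 1)·0.61]
     = 0.2013 / 0.5913 = 0.3404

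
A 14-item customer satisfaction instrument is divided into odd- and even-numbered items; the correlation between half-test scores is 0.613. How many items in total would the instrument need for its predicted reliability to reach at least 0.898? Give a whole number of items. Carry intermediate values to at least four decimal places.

r_full = 2(0.613)/(1 + 0.613) = 0.7601
n = r_tgt(1 − r_full) / [r_full(1 − r_tgt)] = 0.898 × 0.2399 / (0.7601 × 0.102) ≈ 2.7787
Required items = 2.7787 × 14 = 38.90, so 39 items.

39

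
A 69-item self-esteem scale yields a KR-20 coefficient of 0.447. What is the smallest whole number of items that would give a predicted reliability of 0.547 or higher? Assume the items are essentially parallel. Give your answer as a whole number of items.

n = [0.547 × 0.553] / [0.447 × 0.453]
  = 0.302491 / 0.202491 = 1.4938
Items needed = n × 69 = 1.4938 × 69 ≈ 103.07 → round up to 104

104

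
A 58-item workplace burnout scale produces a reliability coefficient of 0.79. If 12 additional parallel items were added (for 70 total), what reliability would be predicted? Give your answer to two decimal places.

Length ratio n = 70/58 = 1.2069
By Spearman-Brown, r_new = n r / (1 + (n − 1) r).
r_new = 1.2069·0.79 / [1 + (1.2069 − 1)·0.79]
r_new = 0.9535 / 1.1635 ≈ 0.8195

0.82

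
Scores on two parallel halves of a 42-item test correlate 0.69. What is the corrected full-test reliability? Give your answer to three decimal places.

The full test is twice the length of either half (n = 2).
r_full = 2r_hh / (1 + r_hh) = 2 × 0.69 / (1 + 0.69)
r_full = 1.3800 / 1.6900 ≈ 0.8166

0.817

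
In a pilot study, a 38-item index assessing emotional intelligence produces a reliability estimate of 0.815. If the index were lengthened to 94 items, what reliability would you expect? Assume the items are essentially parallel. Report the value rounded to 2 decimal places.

Length ratio n = 94/38 = 2.4737
Spearman-Brown: r_new = n·r / (1 + (n − 1)·r)
r_new = 2.4737·0.815 / [1 + (2.4737 − 1)·0.815]
     = 2.0161 / 2.2011 = 0.9160

0.92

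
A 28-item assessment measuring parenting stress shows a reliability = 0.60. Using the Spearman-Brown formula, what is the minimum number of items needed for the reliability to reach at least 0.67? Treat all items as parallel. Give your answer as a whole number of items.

n = [0.67 × 0.40] / [0.60 × 0.33]
  = 0.2680 / 0.1980 = 1.3535
Items needed = n × 28 = 1.3535 × 28 ≈ 37.90 → round up to 38

38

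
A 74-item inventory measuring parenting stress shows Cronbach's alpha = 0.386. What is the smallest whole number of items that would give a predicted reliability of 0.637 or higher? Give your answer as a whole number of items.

207

Invert Spearman-Brown to solve for n:
n = r*(1 − r) / [ r (1 − r*) ]
n = 0.637(1 − 0.386) / [0.386(1 − 0.637)]
n = 0.391118 / 0.140118 ≈ 2.7913
So the test needs 2.7913 × 74 ≈ 206.56 items; rounding up, 207.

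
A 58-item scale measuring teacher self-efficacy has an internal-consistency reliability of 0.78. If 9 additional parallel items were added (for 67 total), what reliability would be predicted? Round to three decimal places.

0.804

n = 67/58 = 1.1552
Spearman-Brown: r_new = n·r / (1 + (n − 1)·r)
r_new = 1.1552·0.78 / [1 + (1.1552 − 1)·0.78]
r_new = 0.9011 / 1.1211 ≈ 0.8038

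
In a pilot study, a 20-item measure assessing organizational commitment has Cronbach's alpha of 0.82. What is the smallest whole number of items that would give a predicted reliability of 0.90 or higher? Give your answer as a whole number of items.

n = 0.90 × (1 − 0.82) / [ 0.82 × (1 − 0.90) ]
n = 0.1620 / 0.0820 ≈ 1.9756
1.9756 × 20 = 39.51 → 40 items

40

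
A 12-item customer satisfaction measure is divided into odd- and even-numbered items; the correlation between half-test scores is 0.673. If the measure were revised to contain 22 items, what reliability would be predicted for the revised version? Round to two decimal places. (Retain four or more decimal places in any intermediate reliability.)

0.88

Full-test reliability from the split-half r: r_full = 2(0.673)/(1 + 0.673) = 0.8045
Then adjust to 22 items: n = 22/12 = 1.8333
r_new = n·r_full / (1 + (n − 1)·r_full) = 1.4749 / 1.6704 ≈ 0.8830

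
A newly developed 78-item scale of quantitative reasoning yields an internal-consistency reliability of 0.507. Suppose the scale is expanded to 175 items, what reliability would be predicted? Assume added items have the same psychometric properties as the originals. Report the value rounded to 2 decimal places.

Length ratio n = 175/78 = 2.2436
r_new = (2.2436 × 0.507) / (1 + (2.2436 − 1) × 0.507)
     = 1.1375 / 1.6305 = 0.6976

0.70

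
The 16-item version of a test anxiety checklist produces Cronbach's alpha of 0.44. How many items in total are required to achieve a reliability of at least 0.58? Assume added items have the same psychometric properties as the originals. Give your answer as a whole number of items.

Spearman-Brown solved for the length factor n:
n = r*(1 − r) / [ r (1 − r*) ]
n = [0.58 × 0.56] / [0.44 × 0.42]
  = 0.3248 / 0.1848 = 1.7576
1.7576 × 16 = 28.12 → 29 items

29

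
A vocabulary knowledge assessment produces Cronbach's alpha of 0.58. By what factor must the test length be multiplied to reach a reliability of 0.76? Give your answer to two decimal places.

Spearman-Brown solved for the length factor n:
n = r_target (1 − r_old) / [ r_old (1 − r_target) ]
n = 0.76 × (1 − 0.58) / [ 0.58 × (1 − 0.76) ]
n = 0.3192 / 0.1392 ≈ 2.2931

2.29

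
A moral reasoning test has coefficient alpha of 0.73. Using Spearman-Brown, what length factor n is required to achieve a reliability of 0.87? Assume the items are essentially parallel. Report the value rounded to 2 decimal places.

2.48

Rearranging the Spearman-Brown formula for n,
n = r_target (1 − r_old) / [ r_old (1 − r_target) ]
n = 0.87(1 − 0.73) / [0.73(1 − 0.87)]
  = 0.2349 / 0.0949 = 2.4752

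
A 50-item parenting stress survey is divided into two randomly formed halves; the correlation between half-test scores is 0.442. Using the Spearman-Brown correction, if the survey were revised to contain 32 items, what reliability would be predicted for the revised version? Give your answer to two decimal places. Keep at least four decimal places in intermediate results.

First correct the split-half correlation to full-test reliability: r_full = 2 × 0.442 / (1 + 0.442) ≈ 0.6130
Length factor from 50 to 32 items: n = 32/50 = 0.6400
r_new = n·r_full / (1 + (n − 1)·r_full) = 0.3923 / 0.7793 ≈ 0.5034

0.50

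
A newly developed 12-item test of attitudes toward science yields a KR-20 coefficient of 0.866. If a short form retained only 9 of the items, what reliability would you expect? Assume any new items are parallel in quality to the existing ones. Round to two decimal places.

0.83

The new length is 9/12 = 0.75 times the old.
r_new = (0.75 × 0.866) / (1 + (0.75 − 1) × 0.866)
r_new = 0.6495 / 0.7835 ≈ 0.8290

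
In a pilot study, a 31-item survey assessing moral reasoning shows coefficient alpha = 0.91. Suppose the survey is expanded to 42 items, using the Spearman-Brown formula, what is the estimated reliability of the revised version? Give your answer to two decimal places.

0.93

n = 42/31 = 1.3548
r_new = 1.3548·0.91 / [1 + (1.3548 − 1)·0.91]
r_new = 1.2329 / 1.3229 ≈ 0.9320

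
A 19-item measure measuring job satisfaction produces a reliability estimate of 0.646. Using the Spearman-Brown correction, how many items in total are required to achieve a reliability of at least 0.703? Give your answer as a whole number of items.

Rearranging the Spearman-Brown formula for n,
n = r_target (1 − r_old) / [ r_old (1 − r_target) ]
n = 0.703 × (1 − 0.646) / [ 0.646 × (1 − 0.703) ]
n = 0.248862 / 0.191862 ≈ 1.2971
1.2971 × 19 = 24.64 → 25 items

25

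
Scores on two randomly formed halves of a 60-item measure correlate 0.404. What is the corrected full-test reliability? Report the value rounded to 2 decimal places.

0.58

Apply the Spearman-Brown correction with n = 2:
r_full = 2(0.404) / (1 + 0.404)
r_full = 0.8080 / 1.4040 ≈ 0.5755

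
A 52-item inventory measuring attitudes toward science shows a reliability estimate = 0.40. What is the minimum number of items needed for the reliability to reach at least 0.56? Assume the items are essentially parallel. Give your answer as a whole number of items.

Spearman-Brown solved for the length factor n:
n = r_target (1 − r_old) / [ r_old (1 − r_target) ]
n = 0.56(1 − 0.40) / [0.40(1 − 0.56)]
n = 0.3360 / 0.1760 ≈ 1.9091
1.9091 × 52 = 99.27 → 100 items

100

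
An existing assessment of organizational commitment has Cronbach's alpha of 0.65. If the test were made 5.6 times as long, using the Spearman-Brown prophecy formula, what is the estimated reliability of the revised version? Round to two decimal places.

0.91

r_new = (5.6 × 0.65) / (1 + (5.6 − 1) × 0.65)
r_new = 3.6400 / 3.9900 ≈ 0.9123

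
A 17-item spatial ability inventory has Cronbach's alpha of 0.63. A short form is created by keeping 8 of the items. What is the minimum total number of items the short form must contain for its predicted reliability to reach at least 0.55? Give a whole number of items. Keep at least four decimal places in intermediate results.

Short-form reliability: n = 8/17 = 0.4706; r_8 = n·r/(1+(n−1)r) ≈ 0.4448
Length factor from the short form to reach 0.55: n' = 0.55(1 − 0.4448) / [0.4448(1 − 0.55)] ≈ 1.5256
Items = 1.5256 × 8 ≈ 12.20 → 13

13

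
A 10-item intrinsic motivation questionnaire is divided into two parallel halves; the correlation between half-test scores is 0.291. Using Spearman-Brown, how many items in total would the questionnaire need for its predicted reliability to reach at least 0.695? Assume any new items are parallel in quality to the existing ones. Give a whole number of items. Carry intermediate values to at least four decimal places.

r_full = 2(0.291)/(1 + 0.291) = 0.4508
n = r_tgt(1 − r_full) / [r_full(1 − r_tgt)] = 0.695 × 0.5492 / (0.4508 × 0.305) ≈ 2.7761
Items = 2.7761 × 10 ≈ 27.76 → 28

28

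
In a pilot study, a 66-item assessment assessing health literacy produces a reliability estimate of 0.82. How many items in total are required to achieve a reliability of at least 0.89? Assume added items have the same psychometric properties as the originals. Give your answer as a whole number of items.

Spearman-Brown solved for the length factor n:
n = r_target (1 − r_old) / [ r_old (1 − r_target) ]
n = 0.89(1 − 0.82) / [0.82(1 − 0.89)]
n = 0.1602 / 0.0902 ≈ 1.7761
1.7761 × 66 = 117.22 → 118 items

118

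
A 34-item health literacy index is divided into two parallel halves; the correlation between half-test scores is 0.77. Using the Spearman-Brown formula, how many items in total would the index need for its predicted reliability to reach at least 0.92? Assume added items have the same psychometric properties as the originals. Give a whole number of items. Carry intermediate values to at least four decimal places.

Corrected full-test reliability: r_full = 2 × 0.77 / (1 + 0.77) ≈ 0.8701
n = r_tgt(1 − r_full) / [r_full(1 − r_tgt)] = 0.92 × 0.1299 / (0.8701 × 0.08) ≈ 1.7169
Items = 1.7169 × 34 ≈ 58.37 → 59

59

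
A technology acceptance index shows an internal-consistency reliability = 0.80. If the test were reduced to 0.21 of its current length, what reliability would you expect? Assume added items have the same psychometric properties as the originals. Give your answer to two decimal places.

r_new = 0.21·0.80 / [1 + (0.21 − 1)·0.80]
     = 0.1680 / 0.3680 = 0.4565

0.46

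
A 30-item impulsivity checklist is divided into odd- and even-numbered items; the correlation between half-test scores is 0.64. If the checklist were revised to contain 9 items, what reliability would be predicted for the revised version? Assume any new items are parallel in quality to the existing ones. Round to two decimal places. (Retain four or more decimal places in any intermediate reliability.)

0.52

Full-test reliability from the split-half r: r_full = 2(0.64)/(1 + 0.64) = 0.7805
Then adjust to 9 items: n = 9/30 = 0.3000
r_new = n·r_full / (1 + (n − 1)·r_full) = 0.2341 / 0.4537 ≈ 0.5160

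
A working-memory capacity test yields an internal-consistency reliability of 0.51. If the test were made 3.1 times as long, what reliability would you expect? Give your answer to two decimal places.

Spearman-Brown: r_new = n·r / (1 + (n − 1)·r)
r_new = (3.1 × 0.51) / (1 + (3.1 − 1) × 0.51)
     = 1.5810 / 2.0710 = 0.7634

0.76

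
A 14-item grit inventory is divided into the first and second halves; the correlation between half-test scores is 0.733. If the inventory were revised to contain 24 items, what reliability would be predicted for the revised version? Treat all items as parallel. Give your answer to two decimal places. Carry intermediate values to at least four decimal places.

0.90

Full-test reliability from the split-half r: r_full = 2(0.733)/(1 + 0.733) = 0.8459
Then adjust to 24 items: n = 24/14 = 1.7143
r_new = n·r_full / (1 + (n − 1)·r_full) = 1.4501 / 1.6042 ≈ 0.9039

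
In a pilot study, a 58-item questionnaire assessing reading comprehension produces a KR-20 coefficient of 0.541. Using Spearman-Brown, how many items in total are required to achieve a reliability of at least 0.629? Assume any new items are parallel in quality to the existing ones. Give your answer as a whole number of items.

n = 0.629 × (1 − 0.541) / [ 0.541 × (1 − 0.629) ]
n = 0.288711 / 0.200711 ≈ 1.4384
1.4384 × 58 = 83.43 → 84 items

84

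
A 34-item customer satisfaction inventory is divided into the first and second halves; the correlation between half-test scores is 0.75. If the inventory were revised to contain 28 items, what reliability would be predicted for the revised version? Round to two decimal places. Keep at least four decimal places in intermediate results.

Spearman-Brown correction (n = 2): r_full = 2·0.75/(1 + 0.75) = 0.8571
Length factor from 34 to 28 items: n = 28/34 = 0.8235
r_new = n·r_full / (1 + (n − 1)·r_full) = 0.7058 / 0.8487 ≈ 0.8316

0.83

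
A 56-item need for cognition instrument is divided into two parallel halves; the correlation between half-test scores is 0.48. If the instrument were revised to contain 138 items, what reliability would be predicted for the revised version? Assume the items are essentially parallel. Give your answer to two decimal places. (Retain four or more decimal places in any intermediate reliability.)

0.82

First correct the split-half correlation to full-test reliability: r_full = 2 × 0.48 / (1 + 0.48) ≈ 0.6486
Then adjust to 138 items: n = 138/56 = 2.4643
r_new = n·r_full / (1 + (n − 1)·r_full) = 1.5983 / 1.9497 ≈ 0.8198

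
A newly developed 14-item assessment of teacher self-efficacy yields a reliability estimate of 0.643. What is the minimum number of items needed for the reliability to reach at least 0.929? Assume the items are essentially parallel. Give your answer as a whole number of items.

102

Spearman-Brown solved for the length factor n:
n = r_target (1 − r_old) / [ r_old (1 − r_target) ]
n = [0.929 × 0.357] / [0.643 × 0.071]
n = 0.331653 / 0.045653 ≈ 7.2646
So the test needs 7.2646 × 14 ≈ 101.70 items; rounding up, 102.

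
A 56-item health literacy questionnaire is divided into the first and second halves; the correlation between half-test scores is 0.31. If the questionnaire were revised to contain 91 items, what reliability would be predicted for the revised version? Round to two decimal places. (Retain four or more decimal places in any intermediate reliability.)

0.59

Spearman-Brown correction (n = 2): r_full = 2·0.31/(1 + 0.31) = 0.4733
Then adjust to 91 items: n = 91/56 = 1.6250
r_new = n·r_full / (1 + (n − 1)·r_full) = 0.7691 / 1.2958 ≈ 0.5935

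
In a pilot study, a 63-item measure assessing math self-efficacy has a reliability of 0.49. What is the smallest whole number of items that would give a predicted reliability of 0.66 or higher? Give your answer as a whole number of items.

Rearranging the Spearman-Brown formula for n,
n = r_target (1 − r_old) / [ r_old (1 − r_target) ]
n = 0.66 × (1 − 0.49) / [ 0.49 × (1 − 0.66) ]
n = 0.3366 / 0.1666 ≈ 2.0204
Items needed = n × 63 = 2.0204 × 63 ≈ 127.29 → round up to 128

128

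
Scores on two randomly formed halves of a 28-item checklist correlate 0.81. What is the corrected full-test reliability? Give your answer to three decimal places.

0.895

Each half is half the length of the full test, so the full test is n = 2 times a half.
r_full = 2r_hh / (1 + r_hh) = 2 × 0.81 / (1 + 0.81)
r_full = 1.6200 / 1.8100 ≈ 0.8950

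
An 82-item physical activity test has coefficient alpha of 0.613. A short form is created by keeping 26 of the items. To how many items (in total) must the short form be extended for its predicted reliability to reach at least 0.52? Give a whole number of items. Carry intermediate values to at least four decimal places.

First, r for the 26-item form: n = 26/82 = 0.3171, so r_26 = 0.3171·0.613/(1 + (0.3171 − 1)·0.613) = 0.3343
Then solve for n' with r_old = 0.3343, r_target = 0.52: n' = 0.52(1 − 0.3343)/[0.3343(1 − 0.52)] = 2.1573
Total items = 2.1573 × 26 = 56.09, rounded up to 57.

57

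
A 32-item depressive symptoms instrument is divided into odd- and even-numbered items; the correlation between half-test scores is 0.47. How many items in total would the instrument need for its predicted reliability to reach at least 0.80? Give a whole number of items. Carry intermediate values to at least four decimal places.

Corrected full-test reliability: r_full = 2 × 0.47 / (1 + 0.47) ≈ 0.6395
n = r_tgt(1 − r_full) / [r_full(1 − r_tgt)] = 0.80 × 0.3605 / (0.6395 × 0.20) ≈ 2.2549
Items = 2.2549 × 32 ≈ 72.16 → 73

73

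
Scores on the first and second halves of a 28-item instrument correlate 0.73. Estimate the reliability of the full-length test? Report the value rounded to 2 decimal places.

Each half is half the length of the full test, so the full test is n = 2 times a half.
r_full = 2(0.73) / (1 + 0.73)
       = 1.4600 / 1.7300 = 0.8439

0.84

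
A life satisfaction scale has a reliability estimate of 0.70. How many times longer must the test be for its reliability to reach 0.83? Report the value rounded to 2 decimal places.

n = [0.83 × 0.30] / [0.70 × 0.17]
  = 0.2490 / 0.1190 = 2.0924

2.09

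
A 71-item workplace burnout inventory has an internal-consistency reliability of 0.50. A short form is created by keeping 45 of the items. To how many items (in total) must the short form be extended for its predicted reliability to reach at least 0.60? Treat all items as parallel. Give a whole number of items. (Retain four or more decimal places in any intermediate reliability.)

107

Short-form reliability: n = 45/71 = 0.6338; r_45 = n·r/(1+(n−1)r) ≈ 0.3879
Length factor from the short form to reach 0.60: n' = 0.60(1 − 0.3879) / [0.3879(1 − 0.60)] ≈ 2.3670
Items = 2.3670 × 45 ≈ 106.52 → 107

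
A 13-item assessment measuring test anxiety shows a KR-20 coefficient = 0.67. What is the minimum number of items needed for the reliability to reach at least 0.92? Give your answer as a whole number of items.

Rearranging the Spearman-Brown formula for n,
n = r*(1 − r) / [ r (1 − r*) ]
n = 0.92(1 − 0.67) / [0.67(1 − 0.92)]
n = 0.3036 / 0.0536 ≈ 5.6642
Items needed = n × 13 = 5.6642 × 13 ≈ 73.63 → round up to 74

74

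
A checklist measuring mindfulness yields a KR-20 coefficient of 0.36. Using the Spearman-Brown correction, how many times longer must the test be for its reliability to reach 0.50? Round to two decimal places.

n = [0.50 × 0.64] / [0.36 × 0.50]
  = 0.3200 / 0.1800 = 1.7778

1.78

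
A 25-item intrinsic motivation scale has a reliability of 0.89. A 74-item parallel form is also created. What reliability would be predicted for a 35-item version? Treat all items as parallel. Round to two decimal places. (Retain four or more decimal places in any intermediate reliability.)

Only the ratio of lengths matters: n = 35/25 = 1.4000
r_{35} = n·r / (1 + (n − 1)·r) = 1.2460 / 1.3560 ≈ 0.9189

0.92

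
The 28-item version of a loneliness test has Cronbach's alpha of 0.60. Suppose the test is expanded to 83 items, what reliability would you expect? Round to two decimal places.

0.82

n = 83/28 = 2.9643
Spearman-Brown: r_new = n·r / (1 + (n − 1)·r)
r_new = 2.9643·0.60 / [1 + (2.9643 − 1)·0.60]
     = 1.7786 / 2.1786 = 0.8164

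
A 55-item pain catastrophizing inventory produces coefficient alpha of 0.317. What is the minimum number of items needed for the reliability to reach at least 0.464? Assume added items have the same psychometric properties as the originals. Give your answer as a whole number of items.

103

n = [0.464 × 0.683] / [0.317 × 0.536]
n = 0.316912 / 0.169912 ≈ 1.8652
Items needed = n × 55 = 1.8652 × 55 ≈ 102.59 → round up to 103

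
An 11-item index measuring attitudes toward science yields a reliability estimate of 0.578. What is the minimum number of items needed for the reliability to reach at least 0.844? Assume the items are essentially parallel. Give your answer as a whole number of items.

44

n = 0.844(1 − 0.578) / [0.578(1 − 0.844)]
n = 0.356168 / 0.090168 ≈ 3.9500
3.9500 × 11 = 43.45 → 44 items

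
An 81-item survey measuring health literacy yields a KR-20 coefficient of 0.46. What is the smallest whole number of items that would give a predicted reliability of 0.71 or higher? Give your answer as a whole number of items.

233

n = [0.71 × 0.54] / [0.46 × 0.29]
  = 0.3834 / 0.1334 = 2.8741
2.8741 × 81 = 232.80 → 233 items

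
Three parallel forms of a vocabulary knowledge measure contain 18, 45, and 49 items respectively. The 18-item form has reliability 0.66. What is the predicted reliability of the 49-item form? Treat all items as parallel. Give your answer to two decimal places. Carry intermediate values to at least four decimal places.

0.84

Only the ratio of lengths matters: n = 49/18 = 2.7222
r_{49} = n·r / (1 + (n − 1)·r) = 1.7967 / 2.1367 ≈ 0.8409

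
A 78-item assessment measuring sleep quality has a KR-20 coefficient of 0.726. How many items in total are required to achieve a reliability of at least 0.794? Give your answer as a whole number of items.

n = 0.794(1 − 0.726) / [0.726(1 − 0.794)]
n = 0.217556 / 0.149556 ≈ 1.4547
1.4547 × 78 = 113.47 → 114 items

114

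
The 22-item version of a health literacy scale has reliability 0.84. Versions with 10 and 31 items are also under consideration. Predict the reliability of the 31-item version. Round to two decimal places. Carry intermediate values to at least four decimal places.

Only the ratio of lengths matters: n = 31/22 = 1.4091
r_{31} = n·r / (1 + (n − 1)·r) = 1.1836 / 1.3436 ≈ 0.8809

0.88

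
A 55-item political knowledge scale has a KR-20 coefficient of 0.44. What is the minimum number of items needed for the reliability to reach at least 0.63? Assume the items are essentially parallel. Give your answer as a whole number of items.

Invert Spearman-Brown to solve for n:
n = r_target (1 − r_old) / [ r_old (1 − r_target) ]
n = 0.63 × (1 − 0.44) / [ 0.44 × (1 − 0.63) ]
  = 0.3528 / 0.1628 = 2.1671
2.1671 × 55 = 119.19 → 120 items

120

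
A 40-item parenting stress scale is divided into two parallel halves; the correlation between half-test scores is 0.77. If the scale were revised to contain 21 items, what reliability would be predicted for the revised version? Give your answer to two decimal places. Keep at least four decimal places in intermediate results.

0.78

Spearman-Brown correction (n = 2): r_full = 2·0.77/(1 + 0.77) = 0.8701
Length factor from 40 to 21 items: n = 21/40 = 0.5250
r_new = n·r_full / (1 + (n − 1)·r_full) = 0.4568 / 0.5867 ≈ 0.7786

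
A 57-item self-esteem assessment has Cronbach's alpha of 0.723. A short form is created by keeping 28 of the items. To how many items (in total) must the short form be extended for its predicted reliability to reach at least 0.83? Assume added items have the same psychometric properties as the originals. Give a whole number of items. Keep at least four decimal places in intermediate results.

Short-form reliability: n = 28/57 = 0.4912; r_28 = n·r/(1+(n−1)r) ≈ 0.5618
Then solve for n' with r_old = 0.5618, r_target = 0.83: n' = 0.83(1 − 0.5618)/[0.5618(1 − 0.83)] = 3.8082
Total items = 3.8082 × 28 = 106.63, rounded up to 107.

107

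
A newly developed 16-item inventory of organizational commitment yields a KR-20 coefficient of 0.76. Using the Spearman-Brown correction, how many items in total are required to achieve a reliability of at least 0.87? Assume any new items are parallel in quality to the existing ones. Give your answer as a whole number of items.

34

n = 0.87 × (1 − 0.76) / [ 0.76 × (1 − 0.87) ]
n = 0.2088 / 0.0988 ≈ 2.1134
So the test needs 2.1134 × 16 ≈ 33.81 items; rounding up, 34.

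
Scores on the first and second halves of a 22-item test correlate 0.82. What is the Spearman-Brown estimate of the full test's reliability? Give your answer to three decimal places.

0.901

r_full = 2r_hh / (1 + r_hh) = 2 × 0.82 / (1 + 0.82)
       = 1.6400 / 1.8200 = 0.9011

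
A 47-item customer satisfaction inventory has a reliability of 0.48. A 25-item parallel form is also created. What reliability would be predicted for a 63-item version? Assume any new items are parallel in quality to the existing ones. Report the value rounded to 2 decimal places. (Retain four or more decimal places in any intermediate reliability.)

Only the ratio of lengths matters: n = 63/47 = 1.3404
r_{63} = n·r / (1 + (n − 1)·r) = 0.6434 / 1.1634 ≈ 0.5530

0.55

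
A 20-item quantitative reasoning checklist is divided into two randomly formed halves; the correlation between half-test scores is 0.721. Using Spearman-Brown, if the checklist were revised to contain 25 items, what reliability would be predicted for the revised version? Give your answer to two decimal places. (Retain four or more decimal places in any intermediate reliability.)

0.87

Full-test reliability from the split-half r: r_full = 2(0.721)/(1 + 0.721) = 0.8379
Then adjust to 25 items: n = 25/20 = 1.2500
r_new = n·r_full / (1 + (n − 1)·r_full) = 1.0474 / 1.2095 ≈ 0.8660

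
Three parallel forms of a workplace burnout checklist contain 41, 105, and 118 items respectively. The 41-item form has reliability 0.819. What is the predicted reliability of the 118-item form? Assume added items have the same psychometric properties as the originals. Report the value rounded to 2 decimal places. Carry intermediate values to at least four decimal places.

0.93

The 105-item form is not needed; work directly from the 41-item form with n = 118/41 = 2.8780.
r_{118} = n·r / (1 + (n − 1)·r) = 2.3571 / 2.5381 ≈ 0.9287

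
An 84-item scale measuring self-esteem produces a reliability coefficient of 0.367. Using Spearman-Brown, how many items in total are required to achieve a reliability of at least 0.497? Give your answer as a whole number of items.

144

n = 0.497 × (1 − 0.367) / [ 0.367 × (1 − 0.497) ]
  = 0.314601 / 0.184601 = 1.7042
Items needed = n × 84 = 1.7042 × 84 ≈ 143.15 → round up to 144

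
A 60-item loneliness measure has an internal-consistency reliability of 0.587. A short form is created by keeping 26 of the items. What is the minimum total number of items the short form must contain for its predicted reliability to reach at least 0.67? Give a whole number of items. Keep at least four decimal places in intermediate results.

86

First, r for the 26-item form: n = 26/60 = 0.4333, so r_26 = 0.4333·0.587/(1 + (0.4333 − 1)·0.587) = 0.3811
Then solve for n' with r_old = 0.3811, r_target = 0.67: n' = 0.67(1 − 0.3811)/[0.3811(1 − 0.67)] = 3.2972
Items = 3.2972 × 26 ≈ 85.73 → 86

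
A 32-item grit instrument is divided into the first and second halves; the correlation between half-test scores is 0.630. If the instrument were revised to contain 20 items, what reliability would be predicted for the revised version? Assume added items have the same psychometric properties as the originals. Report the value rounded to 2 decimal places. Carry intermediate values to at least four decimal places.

Full-test reliability from the split-half r: r_full = 2(0.630)/(1 + 0.630) = 0.7730
Then adjust to 20 items: n = 20/32 = 0.6250
r_new = n·r_full / (1 + (n − 1)·r_full) = 0.4831 / 0.7101 ≈ 0.6803

0.68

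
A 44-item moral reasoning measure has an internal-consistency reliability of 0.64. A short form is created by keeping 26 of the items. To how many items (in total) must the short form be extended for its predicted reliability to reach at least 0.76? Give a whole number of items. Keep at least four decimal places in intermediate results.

79

First, r for the 26-item form: n = 26/44 = 0.5909, so r_26 = 0.5909·0.64/(1 + (0.5909 − 1)·0.64) = 0.5123
Length factor from the short form to reach 0.76: n' = 0.76(1 − 0.5123) / [0.5123(1 − 0.76)] ≈ 3.0146
Total items = 3.0146 × 26 = 78.38, rounded up to 79.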